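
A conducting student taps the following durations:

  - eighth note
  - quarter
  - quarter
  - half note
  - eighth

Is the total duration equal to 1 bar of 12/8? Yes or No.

One bar of 12/8 = 12 eighth notes.
In eighth notes: eighth note = 1; quarter = 2; quarter = 2; half note = 4; eighth = 1.
Adding: 1 + 2 + 2 + 4 + 1 = 10.
10 falls short of 12, so the answer is No.

No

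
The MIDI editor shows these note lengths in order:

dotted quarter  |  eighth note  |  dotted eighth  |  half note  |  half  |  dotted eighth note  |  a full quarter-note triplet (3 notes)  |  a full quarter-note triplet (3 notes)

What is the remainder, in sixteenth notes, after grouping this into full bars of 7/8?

One bar of 7/8 = 14 sixteenth notes.
In sixteenth notes: dotted quarter = 6; eighth note = 2; dotted eighth = 3; half note = 8; half = 8; dotted eighth note = 3; a full quarter-note triplet (3 notes) (three triplet quarters span one half) = 8; a full quarter-note triplet (3 notes) (three triplet quarters span one half) = 8.
Adding: 6 + 2 + 3 + 8 + 8 + 3 + 8 + 8 = 46.
46 ÷ 14 = 3 complete bars with 4 sixteenth notes remaining.

4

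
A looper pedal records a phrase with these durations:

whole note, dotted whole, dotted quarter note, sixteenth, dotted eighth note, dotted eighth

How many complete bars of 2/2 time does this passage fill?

3

One bar of 2/2 = 16 sixteenth notes.
In sixteenth notes: whole note = 16; dotted whole = 24; dotted quarter note = 6; sixteenth = 1; dotted eighth note = 3; dotted eighth = 3.
Total: 16 + 24 + 6 + 1 + 3 + 3 = 53.
53 ÷ 16 = 3 complete bars with 5 left over.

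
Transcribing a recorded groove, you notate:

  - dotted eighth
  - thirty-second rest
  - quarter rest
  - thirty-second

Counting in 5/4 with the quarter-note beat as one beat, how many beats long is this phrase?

One quarter-note beat = 8 thirty-second notes.
Convert each value to thirty-second notes: dotted eighth = 6; thirty-second rest = 1; quarter rest = 8; thirty-second = 1.
Adding: 6 + 1 + 8 + 1 = 16.
16 ÷ 8 = 2 beats.

2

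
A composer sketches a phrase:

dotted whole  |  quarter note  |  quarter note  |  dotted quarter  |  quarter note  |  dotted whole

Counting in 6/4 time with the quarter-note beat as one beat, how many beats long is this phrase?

16.5

One quarter-note beat = 2 eighth notes.
Express everything in eighth notes: dotted whole = 12; quarter note = 2; quarter note = 2; dotted quarter = 3; quarter note = 2; dotted whole = 12.
Altogether 12 + 2 + 2 + 3 + 2 + 12 = 33.
33 ÷ 2 = 16.5 beats.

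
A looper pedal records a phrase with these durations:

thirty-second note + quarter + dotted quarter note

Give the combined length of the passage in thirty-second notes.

Express everything in thirty-second notes: thirty-second note = 1; quarter = 8; dotted quarter note = 12.
Total: 1 + 8 + 12 = 21 thirty-second notes.

21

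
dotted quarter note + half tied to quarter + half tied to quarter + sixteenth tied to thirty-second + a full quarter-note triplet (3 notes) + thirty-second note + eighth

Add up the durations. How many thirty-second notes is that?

84

Working in thirty-second notes: dotted quarter note = 12; half tied to quarter (half + quarter) = 24; half tied to quarter (half + quarter) = 24; sixteenth tied to thirty-second (sixteenth + thirty-second) = 3; a full quarter-note triplet (3 notes) (three triplet quarters span one half) = 16; thirty-second note = 1; eighth = 4.
Sum: 12 + 24 + 24 + 3 + 16 + 1 + 4 = 84 thirty-second notes.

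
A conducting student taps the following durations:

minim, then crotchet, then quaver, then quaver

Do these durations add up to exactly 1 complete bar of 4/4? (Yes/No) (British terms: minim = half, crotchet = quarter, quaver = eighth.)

Yes

One bar of 4/4 = 8 eighth notes.
Convert each value to eighth notes: minim = 4; crotchet = 2; quaver = 1; quaver = 1.
Altogether 4 + 2 + 1 + 1 = 8.
8 equals 8, so the answer is Yes.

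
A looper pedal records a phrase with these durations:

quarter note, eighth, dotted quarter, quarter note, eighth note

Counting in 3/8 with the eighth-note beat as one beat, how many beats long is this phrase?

9

One eighth-note beat = 2 sixteenth notes.
Working in sixteenth notes: quarter note = 4; eighth = 2; dotted quarter = 6; quarter note = 4; eighth note = 2.
Total: 4 + 2 + 6 + 4 + 2 = 18.
18 ÷ 2 = 9 beats.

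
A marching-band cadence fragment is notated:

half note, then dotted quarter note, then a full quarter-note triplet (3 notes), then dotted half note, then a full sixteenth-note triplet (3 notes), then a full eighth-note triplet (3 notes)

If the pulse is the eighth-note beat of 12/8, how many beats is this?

20

One eighth-note beat = 2 sixteenth notes.
In sixteenth notes: half note = 8; dotted quarter note = 6; a full quarter-note triplet (3 notes) (three triplet quarters span one half) = 8; dotted half note = 12; a full sixteenth-note triplet (3 notes) (three triplet sixteenths span one eighth) = 2; a full eighth-note triplet (3 notes) (three triplet eighths span one quarter) = 4.
Altogether 8 + 6 + 8 + 12 + 2 + 4 = 40.
40 ÷ 2 = 20 beats.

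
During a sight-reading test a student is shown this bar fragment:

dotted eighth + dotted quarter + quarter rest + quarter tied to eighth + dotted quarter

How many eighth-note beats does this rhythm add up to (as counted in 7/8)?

12.5

One eighth-note beat = 2 sixteenth notes.
Convert each value to sixteenth notes: dotted eighth = 3; dotted quarter = 6; quarter rest = 4; quarter tied to eighth (quarter + eighth) = 6; dotted quarter = 6.
Total: 3 + 6 + 4 + 6 + 6 = 25.
25 ÷ 2 = 12.5 beats.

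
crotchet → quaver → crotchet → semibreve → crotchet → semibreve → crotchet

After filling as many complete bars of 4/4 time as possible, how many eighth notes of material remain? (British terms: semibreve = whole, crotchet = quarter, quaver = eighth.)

One bar of 4/4 = 8 eighth notes.
Each duration in eighth notes: crotchet = 2; quaver = 1; crotchet = 2; semibreve = 8; crotchet = 2; semibreve = 8; crotchet = 2.
Altogether 2 + 1 + 2 + 8 + 2 + 8 + 2 = 25.
25 ÷ 8 = 3 complete bars with 1 eighth note remaining.

1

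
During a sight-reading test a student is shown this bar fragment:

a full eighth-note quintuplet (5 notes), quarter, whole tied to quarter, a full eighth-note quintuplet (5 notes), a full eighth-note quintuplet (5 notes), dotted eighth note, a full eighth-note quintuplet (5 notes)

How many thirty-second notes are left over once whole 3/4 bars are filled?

22

One bar of 3/4 = 12 sixteenth notes.
Convert each value to sixteenth notes: a full eighth-note quintuplet (5 notes) (five quintuplet eighths span one half) = 8; quarter = 4; whole tied to quarter (whole + quarter) = 20; a full eighth-note quintuplet (5 notes) (five quintuplet eighths span one half) = 8; a full eighth-note quintuplet (5 notes) (five quintuplet eighths span one half) = 8; dotted eighth note = 3; a full eighth-note quintuplet (5 notes) (five quintuplet eighths span one half) = 8.
Adding: 8 + 4 + 20 + 8 + 8 + 3 + 8 = 59.
59 ÷ 12 = 4 complete bars with 11 sixteenth notes remaining = 22 thirty-second notes.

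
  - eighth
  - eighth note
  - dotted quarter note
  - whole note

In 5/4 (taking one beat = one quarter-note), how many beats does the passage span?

6.5

One quarter-note beat = 2 eighth notes.
In eighth notes: eighth = 1; eighth note = 1; dotted quarter note = 3; whole note = 8.
Adding: 1 + 1 + 3 + 8 = 13.
13 ÷ 2 = 6.5 beats.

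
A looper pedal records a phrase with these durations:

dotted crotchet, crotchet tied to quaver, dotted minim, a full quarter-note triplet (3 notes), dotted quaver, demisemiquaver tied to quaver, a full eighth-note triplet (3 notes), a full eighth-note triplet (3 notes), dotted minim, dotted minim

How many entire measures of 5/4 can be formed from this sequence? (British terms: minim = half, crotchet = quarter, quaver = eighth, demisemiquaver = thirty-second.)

One bar of 5/4 = 40 thirty-second notes.
Express everything in thirty-second notes: dotted crotchet = 12; crotchet tied to quaver (crotchet + quaver) = 12; dotted minim = 24; a full quarter-note triplet (3 notes) (three triplet quarters span one half) = 16; dotted quaver = 6; demisemiquaver tied to quaver (demisemiquaver + quaver) = 5; a full eighth-note triplet (3 notes) (three triplet eighths span one quarter) = 8; a full eighth-note triplet (3 notes) (three triplet eighths span one quarter) = 8; dotted minim = 24; dotted minim = 24.
Total: 12 + 12 + 24 + 16 + 6 + 5 + 8 + 8 + 24 + 24 = 139.
139 ÷ 40 = 3 complete bars with 19 left over.

3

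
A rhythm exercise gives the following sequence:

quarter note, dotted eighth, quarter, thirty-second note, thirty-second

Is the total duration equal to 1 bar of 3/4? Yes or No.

Yes

One bar of 3/4 = 24 thirty-second notes.
In thirty-second notes: quarter note = 8; dotted eighth = 6; quarter = 8; thirty-second note = 1; thirty-second = 1.
Adding: 8 + 6 + 8 + 1 + 1 = 24.
24 equals 24, so the answer is Yes.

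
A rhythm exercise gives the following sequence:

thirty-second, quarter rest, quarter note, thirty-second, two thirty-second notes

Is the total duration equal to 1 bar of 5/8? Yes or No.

One bar of 5/8 = 20 thirty-second notes.
Express everything in thirty-second notes: thirty-second = 1; quarter rest = 8; quarter note = 8; thirty-second = 1; thirty-second note = 1; thirty-second note = 1.
Sum: 1 + 8 + 8 + 1 + 1 + 1 = 20.
20 equals 20, so the answer is Yes.

Yes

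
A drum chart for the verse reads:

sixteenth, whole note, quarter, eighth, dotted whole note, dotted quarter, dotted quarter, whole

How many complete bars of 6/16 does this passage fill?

One bar of 6/16 = 6 sixteenth notes.
Working in sixteenth notes: sixteenth = 1; whole note = 16; quarter = 4; eighth = 2; dotted whole note = 24; dotted quarter = 6; dotted quarter = 6; whole = 16.
Altogether 1 + 16 + 4 + 2 + 24 + 6 + 6 + 16 = 75.
75 ÷ 6 = 12 complete bars with 3 left over.

12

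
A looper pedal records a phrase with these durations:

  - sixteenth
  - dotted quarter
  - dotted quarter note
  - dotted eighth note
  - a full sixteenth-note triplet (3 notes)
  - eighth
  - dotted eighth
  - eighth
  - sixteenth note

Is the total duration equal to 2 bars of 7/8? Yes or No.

One bar of 7/8 = 14 sixteenth notes, so 2 bars = 28.
In sixteenth notes: sixteenth = 1; dotted quarter = 6; dotted quarter note = 6; dotted eighth note = 3; a full sixteenth-note triplet (3 notes) (three triplet sixteenths span one eighth) = 2; eighth = 2; dotted eighth = 3; eighth = 2; sixteenth note = 1.
Total: 1 + 6 + 6 + 3 + 2 + 2 + 3 + 2 + 1 = 26.
26 falls short of 28, so the answer is No.

No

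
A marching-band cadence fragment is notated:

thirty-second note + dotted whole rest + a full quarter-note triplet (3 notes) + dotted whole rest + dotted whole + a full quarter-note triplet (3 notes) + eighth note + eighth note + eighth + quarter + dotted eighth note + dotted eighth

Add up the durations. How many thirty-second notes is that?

209

Convert each value to thirty-second notes: thirty-second note = 1; dotted whole rest = 48; a full quarter-note triplet (3 notes) (three triplet quarters span one half) = 16; dotted whole rest = 48; dotted whole = 48; a full quarter-note triplet (3 notes) (three triplet quarters span one half) = 16; eighth note = 4; eighth note = 4; eighth = 4; quarter = 8; dotted eighth note = 6; dotted eighth = 6.
Altogether 1 + 48 + 16 + 48 + 48 + 16 + 4 + 4 + 4 + 8 + 6 + 6 = 209 thirty-second notes.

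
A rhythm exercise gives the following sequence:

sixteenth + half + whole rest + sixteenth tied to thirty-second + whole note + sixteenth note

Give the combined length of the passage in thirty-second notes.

87

Working in thirty-second notes: sixteenth = 2; half = 16; whole rest = 32; sixteenth tied to thirty-second (sixteenth + thirty-second) = 3; whole note = 32; sixteenth note = 2.
Altogether 2 + 16 + 32 + 3 + 32 + 2 = 87 thirty-second notes.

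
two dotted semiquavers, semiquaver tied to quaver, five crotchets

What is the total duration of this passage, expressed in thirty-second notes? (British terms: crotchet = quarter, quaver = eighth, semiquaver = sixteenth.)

52

Convert each value to thirty-second notes: dotted semiquaver = 3; dotted semiquaver = 3; semiquaver tied to quaver (semiquaver + quaver) = 6; crotchet = 8; crotchet = 8; crotchet = 8; crotchet = 8; crotchet = 8.
Altogether 3 + 3 + 6 + 8 + 8 + 8 + 8 + 8 = 52 thirty-second notes.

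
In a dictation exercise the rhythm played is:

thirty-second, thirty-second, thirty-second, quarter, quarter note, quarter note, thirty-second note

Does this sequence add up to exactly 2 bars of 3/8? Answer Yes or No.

No

One bar of 3/8 = 12 thirty-second notes, so 2 bars = 24.
Working in thirty-second notes: thirty-second = 1; thirty-second = 1; thirty-second = 1; quarter = 8; quarter note = 8; quarter note = 8; thirty-second note = 1.
Adding: 1 + 1 + 1 + 8 + 8 + 8 + 1 = 28.
28 exceeds 24, so the answer is No.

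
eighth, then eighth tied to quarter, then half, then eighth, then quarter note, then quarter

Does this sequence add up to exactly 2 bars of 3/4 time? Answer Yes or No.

One bar of 3/4 = 6 eighth notes, so 2 bars = 12.
Each duration in eighth notes: eighth = 1; eighth tied to quarter (eighth + quarter) = 3; half = 4; eighth = 1; quarter note = 2; quarter = 2.
Adding: 1 + 3 + 4 + 1 + 2 + 2 = 13.
13 exceeds 12, so the answer is No.

No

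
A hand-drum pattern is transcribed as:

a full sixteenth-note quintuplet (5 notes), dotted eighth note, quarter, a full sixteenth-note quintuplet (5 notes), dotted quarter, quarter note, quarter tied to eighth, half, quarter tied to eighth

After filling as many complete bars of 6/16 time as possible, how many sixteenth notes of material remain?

One bar of 6/16 = 6 sixteenth notes.
Convert each value to sixteenth notes: a full sixteenth-note quintuplet (5 notes) (five quintuplet sixteenths span one quarter) = 4; dotted eighth note = 3; quarter = 4; a full sixteenth-note quintuplet (5 notes) (five quintuplet sixteenths span one quarter) = 4; dotted quarter = 6; quarter note = 4; quarter tied to eighth (quarter + eighth) = 6; half = 8; quarter tied to eighth (quarter + eighth) = 6.
Altogether 4 + 3 + 4 + 4 + 6 + 4 + 6 + 8 + 6 = 45.
45 ÷ 6 = 7 complete bars with 3 sixteenth notes remaining.

3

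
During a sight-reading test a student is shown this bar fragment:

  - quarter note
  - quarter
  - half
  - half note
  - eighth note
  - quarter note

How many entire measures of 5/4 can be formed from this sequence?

One bar of 5/4 = 10 eighth notes.
Working in eighth notes: quarter note = 2; quarter = 2; half = 4; half note = 4; eighth note = 1; quarter note = 2.
Total: 2 + 2 + 4 + 4 + 1 + 2 = 15.
15 ÷ 10 = 1 complete bar with 5 left over.

1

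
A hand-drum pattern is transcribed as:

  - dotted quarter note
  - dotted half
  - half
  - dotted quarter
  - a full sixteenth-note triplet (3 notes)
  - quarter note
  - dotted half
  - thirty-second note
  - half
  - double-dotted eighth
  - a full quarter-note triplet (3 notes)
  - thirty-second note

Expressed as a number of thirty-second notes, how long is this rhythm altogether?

In thirty-second notes: dotted quarter note = 12; dotted half = 24; half = 16; dotted quarter = 12; a full sixteenth-note triplet (3 notes) (three triplet sixteenths span one eighth) = 4; quarter note = 8; dotted half = 24; thirty-second note = 1; half = 16; double-dotted eighth = 7; a full quarter-note triplet (3 notes) (three triplet quarters span one half) = 16; thirty-second note = 1.
Total: 12 + 24 + 16 + 12 + 4 + 8 + 24 + 1 + 16 + 7 + 16 + 1 = 141 thirty-second notes.

141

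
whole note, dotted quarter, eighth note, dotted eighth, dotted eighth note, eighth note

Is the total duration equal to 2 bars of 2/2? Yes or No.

Yes

One bar of 2/2 = 16 sixteenth notes, so 2 bars = 32.
Each duration in sixteenth notes: whole note = 16; dotted quarter = 6; eighth note = 2; dotted eighth = 3; dotted eighth note = 3; eighth note = 2.
Altogether 16 + 6 + 2 + 3 + 3 + 2 = 32.
32 equals 32, so the answer is Yes.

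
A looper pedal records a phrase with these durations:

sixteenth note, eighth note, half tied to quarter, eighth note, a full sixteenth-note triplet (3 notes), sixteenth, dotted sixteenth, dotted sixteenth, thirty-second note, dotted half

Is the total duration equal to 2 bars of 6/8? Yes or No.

No

One bar of 6/8 = 24 thirty-second notes, so 2 bars = 48.
Working in thirty-second notes: sixteenth note = 2; eighth note = 4; half tied to quarter (half + quarter) = 24; eighth note = 4; a full sixteenth-note triplet (3 notes) (three triplet sixteenths span one eighth) = 4; sixteenth = 2; dotted sixteenth = 3; dotted sixteenth = 3; thirty-second note = 1; dotted half = 24.
Adding: 2 + 4 + 24 + 4 + 4 + 2 + 3 + 3 + 1 + 24 = 71.
71 exceeds 48, so the answer is No.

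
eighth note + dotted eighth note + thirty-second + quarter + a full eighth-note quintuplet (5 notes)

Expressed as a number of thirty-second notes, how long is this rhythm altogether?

35

Express everything in thirty-second notes: eighth note = 4; dotted eighth note = 6; thirty-second = 1; quarter = 8; a full eighth-note quintuplet (5 notes) (five quintuplet eighths span one half) = 16.
Altogether 4 + 6 + 1 + 8 + 16 = 35 thirty-second notes.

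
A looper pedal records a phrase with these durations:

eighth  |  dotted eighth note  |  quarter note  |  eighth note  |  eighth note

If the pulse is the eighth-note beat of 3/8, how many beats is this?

6.5

One eighth-note beat = 2 sixteenth notes.
Each duration in sixteenth notes: eighth = 2; dotted eighth note = 3; quarter note = 4; eighth note = 2; eighth note = 2.
Sum: 2 + 3 + 4 + 2 + 2 = 13.
13 ÷ 2 = 6.5 beats.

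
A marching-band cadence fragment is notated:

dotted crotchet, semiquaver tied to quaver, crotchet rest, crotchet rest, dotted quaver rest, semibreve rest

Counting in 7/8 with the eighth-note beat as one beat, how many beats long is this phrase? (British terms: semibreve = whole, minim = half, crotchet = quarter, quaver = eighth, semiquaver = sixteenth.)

One eighth-note beat = 2 sixteenth notes.
Express everything in sixteenth notes: dotted crotchet = 6; semiquaver tied to quaver (semiquaver + quaver) = 3; crotchet rest = 4; crotchet rest = 4; dotted quaver rest = 3; semibreve rest = 16.
Total: 6 + 3 + 4 + 4 + 3 + 16 = 36.
36 ÷ 2 = 18 beats.

18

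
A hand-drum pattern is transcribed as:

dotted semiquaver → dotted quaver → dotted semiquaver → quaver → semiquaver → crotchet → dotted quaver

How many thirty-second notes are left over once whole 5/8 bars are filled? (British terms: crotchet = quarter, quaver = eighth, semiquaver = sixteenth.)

One bar of 5/8 = 20 thirty-second notes.
Express everything in thirty-second notes: dotted semiquaver = 3; dotted quaver = 6; dotted semiquaver = 3; quaver = 4; semiquaver = 2; crotchet = 8; dotted quaver = 6.
Altogether 3 + 6 + 3 + 4 + 2 + 8 + 6 = 32.
32 ÷ 20 = 1 complete bar with 12 thirty-second notes remaining.

12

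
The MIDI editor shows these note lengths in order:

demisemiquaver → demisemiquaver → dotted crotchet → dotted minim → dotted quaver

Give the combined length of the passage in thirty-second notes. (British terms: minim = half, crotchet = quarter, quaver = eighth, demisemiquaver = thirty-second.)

Express everything in thirty-second notes: demisemiquaver = 1; demisemiquaver = 1; dotted crotchet = 12; dotted minim = 24; dotted quaver = 6.
Altogether 1 + 1 + 12 + 24 + 6 = 44 thirty-second notes.

44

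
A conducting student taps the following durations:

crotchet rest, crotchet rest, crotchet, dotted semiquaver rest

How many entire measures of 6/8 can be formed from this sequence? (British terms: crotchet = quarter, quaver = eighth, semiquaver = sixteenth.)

One bar of 6/8 = 24 thirty-second notes.
In thirty-second notes: crotchet rest = 8; crotchet rest = 8; crotchet = 8; dotted semiquaver rest = 3.
Adding: 8 + 8 + 8 + 3 = 27.
27 ÷ 24 = 1 complete bar with 3 left over.

1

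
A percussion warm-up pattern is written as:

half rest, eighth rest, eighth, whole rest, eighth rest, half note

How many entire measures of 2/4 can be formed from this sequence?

4

One bar of 2/4 = 4 eighth notes.
Express everything in eighth notes: half rest = 4; eighth rest = 1; eighth = 1; whole rest = 8; eighth rest = 1; half note = 4.
Sum: 4 + 1 + 1 + 8 + 1 + 4 = 19.
19 ÷ 4 = 4 complete bars with 3 left over.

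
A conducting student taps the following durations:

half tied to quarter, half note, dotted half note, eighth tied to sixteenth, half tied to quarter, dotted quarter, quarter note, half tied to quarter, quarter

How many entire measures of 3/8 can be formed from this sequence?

One bar of 3/8 = 6 sixteenth notes.
Express everything in sixteenth notes: half tied to quarter (half + quarter) = 12; half note = 8; dotted half note = 12; eighth tied to sixteenth (eighth + sixteenth) = 3; half tied to quarter (half + quarter) = 12; dotted quarter = 6; quarter note = 4; half tied to quarter (half + quarter) = 12; quarter = 4.
Altogether 12 + 8 + 12 + 3 + 12 + 6 + 4 + 12 + 4 = 73.
73 ÷ 6 = 12 complete bars with 1 left over.

12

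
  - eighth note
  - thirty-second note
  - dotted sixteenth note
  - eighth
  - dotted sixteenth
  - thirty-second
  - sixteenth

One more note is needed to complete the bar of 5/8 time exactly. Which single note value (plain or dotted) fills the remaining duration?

The bar of 5/8 = 20 thirty-second notes.
Convert each value to thirty-second notes: eighth note = 4; thirty-second note = 1; dotted sixteenth note = 3; eighth = 4; dotted sixteenth = 3; thirty-second = 1; sixteenth = 2.
Altogether 4 + 1 + 3 + 4 + 3 + 1 + 2 = 18.
Remaining: 20 − 18 = 2 thirty-second notes, which is a sixteenth note.

sixteenth note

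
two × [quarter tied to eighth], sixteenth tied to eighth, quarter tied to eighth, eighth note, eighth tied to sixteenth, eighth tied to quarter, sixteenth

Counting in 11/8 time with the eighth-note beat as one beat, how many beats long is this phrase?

16.5

One eighth-note beat = 2 sixteenth notes.
Convert each value to sixteenth notes: quarter tied to eighth (quarter + eighth) = 6; quarter tied to eighth (quarter + eighth) = 6; sixteenth tied to eighth (sixteenth + eighth) = 3; quarter tied to eighth (quarter + eighth) = 6; eighth note = 2; eighth tied to sixteenth (eighth + sixteenth) = 3; eighth tied to quarter (eighth + quarter) = 6; sixteenth = 1.
Total: 6 + 6 + 3 + 6 + 2 + 3 + 6 + 1 = 33.
33 ÷ 2 = 16.5 beats.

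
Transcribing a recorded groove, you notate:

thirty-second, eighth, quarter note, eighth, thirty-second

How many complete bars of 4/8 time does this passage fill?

One bar of 4/8 = 16 thirty-second notes.
Working in thirty-second notes: thirty-second = 1; eighth = 4; quarter note = 8; eighth = 4; thirty-second = 1.
Altogether 1 + 4 + 8 + 4 + 1 = 18.
18 ÷ 16 = 1 complete bar with 2 left over.

1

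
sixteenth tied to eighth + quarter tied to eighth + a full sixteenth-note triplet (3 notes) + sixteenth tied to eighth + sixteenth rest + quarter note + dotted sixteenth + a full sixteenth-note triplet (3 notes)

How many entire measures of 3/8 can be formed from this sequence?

One bar of 3/8 = 12 thirty-second notes.
Express everything in thirty-second notes: sixteenth tied to eighth (sixteenth + eighth) = 6; quarter tied to eighth (quarter + eighth) = 12; a full sixteenth-note triplet (3 notes) (three triplet sixteenths span one eighth) = 4; sixteenth tied to eighth (sixteenth + eighth) = 6; sixteenth rest = 2; quarter note = 8; dotted sixteenth = 3; a full sixteenth-note triplet (3 notes) (three triplet sixteenths span one eighth) = 4.
Sum: 6 + 12 + 4 + 6 + 2 + 8 + 3 + 4 = 45.
45 ÷ 12 = 3 complete bars with 9 left over.

3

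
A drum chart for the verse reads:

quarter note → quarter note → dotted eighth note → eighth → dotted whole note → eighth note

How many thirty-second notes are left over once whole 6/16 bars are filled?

One bar of 6/16 = 6 sixteenth notes.
Each duration in sixteenth notes: quarter note = 4; quarter note = 4; dotted eighth note = 3; eighth = 2; dotted whole note = 24; eighth note = 2.
Sum: 4 + 4 + 3 + 2 + 24 + 2 = 39.
39 ÷ 6 = 6 complete bars with 3 sixteenth notes remaining = 6 thirty-second notes.

6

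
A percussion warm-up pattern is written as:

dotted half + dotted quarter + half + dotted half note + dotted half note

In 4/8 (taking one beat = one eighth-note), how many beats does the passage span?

One eighth-note beat = 2 sixteenth notes.
Express everything in sixteenth notes: dotted half = 12; dotted quarter = 6; half = 8; dotted half note = 12; dotted half note = 12.
Adding: 12 + 6 + 8 + 12 + 12 = 50.
50 ÷ 2 = 25 beats.

25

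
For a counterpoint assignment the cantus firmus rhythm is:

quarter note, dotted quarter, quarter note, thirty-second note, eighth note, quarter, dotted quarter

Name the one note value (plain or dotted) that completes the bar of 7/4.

The bar of 7/4 = 56 thirty-second notes.
Convert each value to thirty-second notes: quarter note = 8; dotted quarter = 12; quarter note = 8; thirty-second note = 1; eighth note = 4; quarter = 8; dotted quarter = 12.
Sum: 8 + 12 + 8 + 1 + 4 + 8 + 12 = 53.
Remaining: 56 − 53 = 3 thirty-second notes, which is a dotted sixteenth note.

dotted sixteenth note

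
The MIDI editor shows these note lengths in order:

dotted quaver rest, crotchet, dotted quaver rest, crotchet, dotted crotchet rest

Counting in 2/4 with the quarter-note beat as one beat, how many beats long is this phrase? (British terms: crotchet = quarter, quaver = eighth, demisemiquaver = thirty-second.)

One quarter-note beat = 4 sixteenth notes.
Working in sixteenth notes: dotted quaver rest = 3; crotchet = 4; dotted quaver rest = 3; crotchet = 4; dotted crotchet rest = 6.
Adding: 3 + 4 + 3 + 4 + 6 = 20.
20 ÷ 4 = 5 beats.

5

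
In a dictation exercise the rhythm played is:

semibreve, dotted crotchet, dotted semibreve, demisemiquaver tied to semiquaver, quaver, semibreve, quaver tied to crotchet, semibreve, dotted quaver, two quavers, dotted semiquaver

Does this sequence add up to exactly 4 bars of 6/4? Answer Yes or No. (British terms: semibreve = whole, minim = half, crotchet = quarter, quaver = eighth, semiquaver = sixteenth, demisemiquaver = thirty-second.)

One bar of 6/4 = 48 thirty-second notes, so 4 bars = 192.
In thirty-second notes: semibreve = 32; dotted crotchet = 12; dotted semibreve = 48; demisemiquaver tied to semiquaver (demisemiquaver + semiquaver) = 3; quaver = 4; semibreve = 32; quaver tied to crotchet (quaver + crotchet) = 12; semibreve = 32; dotted quaver = 6; quaver = 4; quaver = 4; dotted semiquaver = 3.
Total: 32 + 12 + 48 + 3 + 4 + 32 + 12 + 32 + 6 + 4 + 4 + 3 = 192.
192 equals 192, so the answer is Yes.

Yes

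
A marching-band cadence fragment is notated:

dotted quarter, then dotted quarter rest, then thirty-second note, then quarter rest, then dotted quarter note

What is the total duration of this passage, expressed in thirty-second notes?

In thirty-second notes: dotted quarter = 12; dotted quarter rest = 12; thirty-second note = 1; quarter rest = 8; dotted quarter note = 12.
Altogether 12 + 12 + 1 + 8 + 12 = 45 thirty-second notes.

45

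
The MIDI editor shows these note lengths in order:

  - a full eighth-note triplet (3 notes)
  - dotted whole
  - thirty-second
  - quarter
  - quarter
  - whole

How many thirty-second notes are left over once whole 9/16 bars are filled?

15

One bar of 9/16 = 18 thirty-second notes.
Convert each value to thirty-second notes: a full eighth-note triplet (3 notes) (three triplet eighths span one quarter) = 8; dotted whole = 48; thirty-second = 1; quarter = 8; quarter = 8; whole = 32.
Adding: 8 + 48 + 1 + 8 + 8 + 32 = 105.
105 ÷ 18 = 5 complete bars with 15 thirty-second notes remaining.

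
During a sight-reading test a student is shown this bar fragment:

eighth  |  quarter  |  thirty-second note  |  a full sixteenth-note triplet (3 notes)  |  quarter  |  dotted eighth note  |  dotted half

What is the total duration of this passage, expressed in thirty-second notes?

55

Express everything in thirty-second notes: eighth = 4; quarter = 8; thirty-second note = 1; a full sixteenth-note triplet (3 notes) (three triplet sixteenths span one eighth) = 4; quarter = 8; dotted eighth note = 6; dotted half = 24.
Altogether 4 + 8 + 1 + 4 + 8 + 6 + 24 = 55 thirty-second notes.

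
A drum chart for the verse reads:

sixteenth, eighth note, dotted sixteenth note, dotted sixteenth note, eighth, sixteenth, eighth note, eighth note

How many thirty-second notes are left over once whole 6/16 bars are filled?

2

One bar of 6/16 = 12 thirty-second notes.
Each duration in thirty-second notes: sixteenth = 2; eighth note = 4; dotted sixteenth note = 3; dotted sixteenth note = 3; eighth = 4; sixteenth = 2; eighth note = 4; eighth note = 4.
Altogether 2 + 4 + 3 + 3 + 4 + 2 + 4 + 4 = 26.
26 ÷ 12 = 2 complete bars with 2 thirty-second notes remaining.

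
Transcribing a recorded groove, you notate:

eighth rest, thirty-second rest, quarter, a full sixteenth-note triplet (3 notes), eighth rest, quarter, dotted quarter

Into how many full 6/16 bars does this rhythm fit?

3

One bar of 6/16 = 12 thirty-second notes.
Express everything in thirty-second notes: eighth rest = 4; thirty-second rest = 1; quarter = 8; a full sixteenth-note triplet (3 notes) (three triplet sixteenths span one eighth) = 4; eighth rest = 4; quarter = 8; dotted quarter = 12.
Adding: 4 + 1 + 8 + 4 + 4 + 8 + 12 = 41.
41 ÷ 12 = 3 complete bars with 5 left over.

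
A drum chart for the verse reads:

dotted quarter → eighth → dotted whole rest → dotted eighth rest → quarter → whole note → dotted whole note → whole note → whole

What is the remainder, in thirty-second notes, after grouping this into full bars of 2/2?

One bar of 2/2 = 16 sixteenth notes.
Working in sixteenth notes: dotted quarter = 6; eighth = 2; dotted whole rest = 24; dotted eighth rest = 3; quarter = 4; whole note = 16; dotted whole note = 24; whole note = 16; whole = 16.
Total: 6 + 2 + 24 + 3 + 4 + 16 + 24 + 16 + 16 = 111.
111 ÷ 16 = 6 complete bars with 15 sixteenth notes remaining = 30 thirty-second notes.

30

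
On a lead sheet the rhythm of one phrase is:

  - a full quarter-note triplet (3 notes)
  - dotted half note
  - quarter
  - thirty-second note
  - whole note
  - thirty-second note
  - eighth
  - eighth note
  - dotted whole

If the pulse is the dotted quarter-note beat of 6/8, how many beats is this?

One dotted quarter-note beat = 12 thirty-second notes.
In thirty-second notes: a full quarter-note triplet (3 notes) (three triplet quarters span one half) = 16; dotted half note = 24; quarter = 8; thirty-second note = 1; whole note = 32; thirty-second note = 1; eighth = 4; eighth note = 4; dotted whole = 48.
Adding: 16 + 24 + 8 + 1 + 32 + 1 + 4 + 4 + 48 = 138.
138 ÷ 12 = 11.5 beats.

11.5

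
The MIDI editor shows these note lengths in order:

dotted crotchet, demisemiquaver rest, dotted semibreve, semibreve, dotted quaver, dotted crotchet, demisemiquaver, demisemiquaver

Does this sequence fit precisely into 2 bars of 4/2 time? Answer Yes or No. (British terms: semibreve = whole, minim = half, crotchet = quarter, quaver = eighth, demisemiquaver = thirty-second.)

No

One bar of 4/2 = 64 thirty-second notes, so 2 bars = 128.
In thirty-second notes: dotted crotchet = 12; demisemiquaver rest = 1; dotted semibreve = 48; semibreve = 32; dotted quaver = 6; dotted crotchet = 12; demisemiquaver = 1; demisemiquaver = 1.
Sum: 12 + 1 + 48 + 32 + 6 + 12 + 1 + 1 = 113.
113 falls short of 128, so the answer is No.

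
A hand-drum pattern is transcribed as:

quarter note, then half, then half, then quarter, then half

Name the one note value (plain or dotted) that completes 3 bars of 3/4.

quarter note

3 bars of 3/4 = 9 quarter notes.
Convert each value to quarter notes: quarter note = 1; half = 2; half = 2; quarter = 1; half = 2.
Total: 1 + 2 + 2 + 1 + 2 = 8.
Remaining: 9 − 8 = 1 quarter note, which is a quarter note.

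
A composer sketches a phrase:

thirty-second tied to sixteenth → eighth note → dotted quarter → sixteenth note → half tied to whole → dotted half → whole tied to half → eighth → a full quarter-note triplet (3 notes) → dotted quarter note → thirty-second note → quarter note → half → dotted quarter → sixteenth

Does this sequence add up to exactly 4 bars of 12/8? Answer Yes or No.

No

One bar of 12/8 = 48 thirty-second notes, so 4 bars = 192.
Working in thirty-second notes: thirty-second tied to sixteenth (thirty-second + sixteenth) = 3; eighth note = 4; dotted quarter = 12; sixteenth note = 2; half tied to whole (half + whole) = 48; dotted half = 24; whole tied to half (whole + half) = 48; eighth = 4; a full quarter-note triplet (3 notes) (three triplet quarters span one half) = 16; dotted quarter note = 12; thirty-second note = 1; quarter note = 8; half = 16; dotted quarter = 12; sixteenth = 2.
Total: 3 + 4 + 12 + 2 + 48 + 24 + 48 + 4 + 16 + 12 + 1 + 8 + 16 + 12 + 2 = 212.
212 exceeds 192, so the answer is No.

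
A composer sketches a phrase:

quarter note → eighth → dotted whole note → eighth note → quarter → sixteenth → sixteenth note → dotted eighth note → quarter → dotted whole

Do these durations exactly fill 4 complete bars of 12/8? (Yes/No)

One bar of 12/8 = 24 sixteenth notes, so 4 bars = 96.
Each duration in sixteenth notes: quarter note = 4; eighth = 2; dotted whole note = 24; eighth note = 2; quarter = 4; sixteenth = 1; sixteenth note = 1; dotted eighth note = 3; quarter = 4; dotted whole = 24.
Adding: 4 + 2 + 24 + 2 + 4 + 1 + 1 + 3 + 4 + 24 = 69.
69 falls short of 96, so the answer is No.

No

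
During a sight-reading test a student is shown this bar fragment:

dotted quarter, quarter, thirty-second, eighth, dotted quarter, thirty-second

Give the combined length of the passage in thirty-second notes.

38

In thirty-second notes: dotted quarter = 12; quarter = 8; thirty-second = 1; eighth = 4; dotted quarter = 12; thirty-second = 1.
Total: 12 + 8 + 1 + 4 + 12 + 1 = 38 thirty-second notes.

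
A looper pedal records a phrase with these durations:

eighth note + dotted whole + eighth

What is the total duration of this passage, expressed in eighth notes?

Express everything in eighth notes: eighth note = 1; dotted whole = 12; eighth = 1.
Altogether 1 + 12 + 1 = 14 eighth notes.

14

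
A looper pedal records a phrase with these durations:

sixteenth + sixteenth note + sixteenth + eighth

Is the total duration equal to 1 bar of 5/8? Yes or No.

No

One bar of 5/8 = 10 sixteenth notes.
Working in sixteenth notes: sixteenth = 1; sixteenth note = 1; sixteenth = 1; eighth = 2.
Sum: 1 + 1 + 1 + 2 = 5.
5 falls short of 10, so the answer is No.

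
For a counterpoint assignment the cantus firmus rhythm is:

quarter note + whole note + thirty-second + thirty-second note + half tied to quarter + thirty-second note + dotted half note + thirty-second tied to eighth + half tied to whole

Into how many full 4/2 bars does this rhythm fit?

2

One bar of 4/2 = 64 thirty-second notes.
Each duration in thirty-second notes: quarter note = 8; whole note = 32; thirty-second = 1; thirty-second note = 1; half tied to quarter (half + quarter) = 24; thirty-second note = 1; dotted half note = 24; thirty-second tied to eighth (thirty-second + eighth) = 5; half tied to whole (half + whole) = 48.
Altogether 8 + 32 + 1 + 1 + 24 + 1 + 24 + 5 + 48 = 144.
144 ÷ 64 = 2 complete bars with 16 left over.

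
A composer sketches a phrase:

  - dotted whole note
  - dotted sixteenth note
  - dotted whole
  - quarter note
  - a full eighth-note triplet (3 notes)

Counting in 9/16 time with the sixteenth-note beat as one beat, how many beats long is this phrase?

57.5

One sixteenth-note beat = 2 thirty-second notes.
Convert each value to thirty-second notes: dotted whole note = 48; dotted sixteenth note = 3; dotted whole = 48; quarter note = 8; a full eighth-note triplet (3 notes) (three triplet eighths span one quarter) = 8.
Total: 48 + 3 + 48 + 8 + 8 = 115.
115 ÷ 2 = 57.5 beats.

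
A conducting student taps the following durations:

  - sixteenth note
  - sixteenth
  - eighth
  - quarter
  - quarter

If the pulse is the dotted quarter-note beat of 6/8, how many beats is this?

One dotted quarter-note beat = 6 sixteenth notes.
Convert each value to sixteenth notes: sixteenth note = 1; sixteenth = 1; eighth = 2; quarter = 4; quarter = 4.
Total: 1 + 1 + 2 + 4 + 4 = 12.
12 ÷ 6 = 2 beats.

2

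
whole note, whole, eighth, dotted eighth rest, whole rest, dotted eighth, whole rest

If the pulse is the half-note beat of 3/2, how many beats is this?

9

One half-note beat = 8 sixteenth notes.
Each duration in sixteenth notes: whole note = 16; whole = 16; eighth = 2; dotted eighth rest = 3; whole rest = 16; dotted eighth = 3; whole rest = 16.
Adding: 16 + 16 + 2 + 3 + 16 + 3 + 16 = 72.
72 ÷ 8 = 9 beats.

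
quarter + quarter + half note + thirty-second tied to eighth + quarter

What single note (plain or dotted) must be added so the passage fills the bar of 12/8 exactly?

The bar of 12/8 = 48 thirty-second notes.
In thirty-second notes: quarter = 8; quarter = 8; half note = 16; thirty-second tied to eighth (thirty-second + eighth) = 5; quarter = 8.
Total: 8 + 8 + 16 + 5 + 8 = 45.
Remaining: 48 − 45 = 3 thirty-second notes, which is a dotted sixteenth note.

dotted sixteenth note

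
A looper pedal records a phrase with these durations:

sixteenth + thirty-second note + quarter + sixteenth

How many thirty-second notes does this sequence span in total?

13

Convert each value to thirty-second notes: sixteenth = 2; thirty-second note = 1; quarter = 8; sixteenth = 2.
Sum: 2 + 1 + 8 + 2 = 13 thirty-second notes.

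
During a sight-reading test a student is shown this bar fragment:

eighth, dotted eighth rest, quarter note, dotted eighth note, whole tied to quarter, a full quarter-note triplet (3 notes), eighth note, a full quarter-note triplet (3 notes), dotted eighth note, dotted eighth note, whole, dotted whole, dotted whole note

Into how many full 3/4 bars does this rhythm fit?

10

One bar of 3/4 = 12 sixteenth notes.
Each duration in sixteenth notes: eighth = 2; dotted eighth rest = 3; quarter note = 4; dotted eighth note = 3; whole tied to quarter (whole + quarter) = 20; a full quarter-note triplet (3 notes) (three triplet quarters span one half) = 8; eighth note = 2; a full quarter-note triplet (3 notes) (three triplet quarters span one half) = 8; dotted eighth note = 3; dotted eighth note = 3; whole = 16; dotted whole = 24; dotted whole note = 24.
Sum: 2 + 3 + 4 + 3 + 20 + 8 + 2 + 8 + 3 + 3 + 16 + 24 + 24 = 120.
120 ÷ 12 = 10 complete bars with 0 left over.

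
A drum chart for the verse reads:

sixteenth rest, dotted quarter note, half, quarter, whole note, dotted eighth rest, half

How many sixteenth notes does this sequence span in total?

Working in sixteenth notes: sixteenth rest = 1; dotted quarter note = 6; half = 8; quarter = 4; whole note = 16; dotted eighth rest = 3; half = 8.
Altogether 1 + 6 + 8 + 4 + 16 + 3 + 8 = 46 sixteenth notes.

46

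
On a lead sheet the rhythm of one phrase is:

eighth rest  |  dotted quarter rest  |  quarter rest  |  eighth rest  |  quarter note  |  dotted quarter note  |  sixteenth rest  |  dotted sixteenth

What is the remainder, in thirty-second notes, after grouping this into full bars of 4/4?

21

One bar of 4/4 = 32 thirty-second notes.
In thirty-second notes: eighth rest = 4; dotted quarter rest = 12; quarter rest = 8; eighth rest = 4; quarter note = 8; dotted quarter note = 12; sixteenth rest = 2; dotted sixteenth = 3.
Altogether 4 + 12 + 8 + 4 + 8 + 12 + 2 + 3 = 53.
53 ÷ 32 = 1 complete bar with 21 thirty-second notes remaining.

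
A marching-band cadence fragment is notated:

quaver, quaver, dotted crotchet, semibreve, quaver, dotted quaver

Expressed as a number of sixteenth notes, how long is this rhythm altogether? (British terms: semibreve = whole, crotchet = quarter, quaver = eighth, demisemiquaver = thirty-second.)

Convert each value to sixteenth notes: quaver = 2; quaver = 2; dotted crotchet = 6; semibreve = 16; quaver = 2; dotted quaver = 3.
Total: 2 + 2 + 6 + 16 + 2 + 3 = 31 sixteenth notes.

31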